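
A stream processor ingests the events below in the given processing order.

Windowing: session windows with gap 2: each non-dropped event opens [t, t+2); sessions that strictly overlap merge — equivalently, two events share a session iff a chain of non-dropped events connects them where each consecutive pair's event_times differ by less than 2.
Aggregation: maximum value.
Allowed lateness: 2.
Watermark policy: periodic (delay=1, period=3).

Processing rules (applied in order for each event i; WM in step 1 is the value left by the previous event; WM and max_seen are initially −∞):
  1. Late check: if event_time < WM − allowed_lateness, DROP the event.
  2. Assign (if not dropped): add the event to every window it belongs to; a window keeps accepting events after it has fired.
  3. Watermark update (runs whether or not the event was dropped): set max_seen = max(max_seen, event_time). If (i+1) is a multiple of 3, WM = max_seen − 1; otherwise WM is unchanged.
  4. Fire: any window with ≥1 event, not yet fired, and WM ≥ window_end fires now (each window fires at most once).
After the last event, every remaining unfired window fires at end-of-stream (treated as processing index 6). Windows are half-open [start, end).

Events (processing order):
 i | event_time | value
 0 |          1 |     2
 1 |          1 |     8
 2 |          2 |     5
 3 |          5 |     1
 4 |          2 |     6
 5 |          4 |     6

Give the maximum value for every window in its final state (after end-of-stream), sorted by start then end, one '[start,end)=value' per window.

i=0 t=1 v=2: → [1,3); WM=−∞
i=1 t=1 v=8: → [1,3); WM=−∞
i=2 t=2 v=5: → [1,4); WM=1
i=3 t=5 v=1: → [5,7); WM=1
i=4 t=2 v=6: → [1,4); WM=1
i=5 t=4 v=6: → [4,7); WM=4

[1,4)=8 [4,7)=6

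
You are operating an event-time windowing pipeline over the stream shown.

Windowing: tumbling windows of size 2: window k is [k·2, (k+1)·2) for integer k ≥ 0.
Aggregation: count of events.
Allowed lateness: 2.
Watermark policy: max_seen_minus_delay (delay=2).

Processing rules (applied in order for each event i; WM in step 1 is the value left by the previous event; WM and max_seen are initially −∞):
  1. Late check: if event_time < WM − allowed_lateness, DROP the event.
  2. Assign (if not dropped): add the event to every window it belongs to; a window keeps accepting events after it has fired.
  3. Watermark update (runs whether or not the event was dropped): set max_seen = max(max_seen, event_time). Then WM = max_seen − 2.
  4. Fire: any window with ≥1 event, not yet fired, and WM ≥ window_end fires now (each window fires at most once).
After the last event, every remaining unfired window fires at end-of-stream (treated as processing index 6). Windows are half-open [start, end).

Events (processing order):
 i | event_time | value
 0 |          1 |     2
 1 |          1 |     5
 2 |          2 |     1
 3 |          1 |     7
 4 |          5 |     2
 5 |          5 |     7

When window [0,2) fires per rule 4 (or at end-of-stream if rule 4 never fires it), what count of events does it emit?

i=0 t=1 v=2: → [0,2); WM=-1
i=1 t=1 v=5: → [0,2); WM=-1
i=2 t=2 v=1: → [2,4); WM=0
i=3 t=1 v=7: → [0,2); WM=0
i=4 t=5 v=2: → [4,6); WM=3; [0,2) fires=3
i=5 t=5 v=7: → [4,6); WM=3

3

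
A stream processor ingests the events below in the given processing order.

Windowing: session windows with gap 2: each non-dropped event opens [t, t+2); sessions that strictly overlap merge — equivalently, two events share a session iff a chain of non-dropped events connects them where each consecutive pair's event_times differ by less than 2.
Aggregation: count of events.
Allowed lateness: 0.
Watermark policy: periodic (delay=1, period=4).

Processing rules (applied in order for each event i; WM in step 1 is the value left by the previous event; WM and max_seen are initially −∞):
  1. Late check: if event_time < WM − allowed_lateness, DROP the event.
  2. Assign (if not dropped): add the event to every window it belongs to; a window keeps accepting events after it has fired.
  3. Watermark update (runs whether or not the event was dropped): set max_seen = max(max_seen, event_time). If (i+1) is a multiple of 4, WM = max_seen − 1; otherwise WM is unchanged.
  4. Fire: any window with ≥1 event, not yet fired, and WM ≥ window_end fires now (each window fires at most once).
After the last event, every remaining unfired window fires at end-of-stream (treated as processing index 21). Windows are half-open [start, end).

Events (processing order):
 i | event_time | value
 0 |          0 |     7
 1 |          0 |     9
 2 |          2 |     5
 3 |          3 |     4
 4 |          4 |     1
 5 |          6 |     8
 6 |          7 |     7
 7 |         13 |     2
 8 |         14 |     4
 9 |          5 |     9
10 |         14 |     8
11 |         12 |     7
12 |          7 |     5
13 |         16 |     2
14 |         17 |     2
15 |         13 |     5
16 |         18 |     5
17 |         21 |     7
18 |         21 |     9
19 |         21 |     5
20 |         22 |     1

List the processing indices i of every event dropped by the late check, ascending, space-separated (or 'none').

i=0 t=0 v=7: → [0,2); WM=−∞
i=1 t=0 v=9: → [0,2); WM=−∞
i=2 t=2 v=5: → [2,4); WM=−∞
i=3 t=3 v=4: → [2,5); WM=2
i=4 t=4 v=1: → [2,6); WM=2
i=5 t=6 v=8: → [6,8); WM=2
i=6 t=7 v=7: → [6,9); WM=2
i=7 t=13 v=2: → [13,15); WM=12
i=8 t=14 v=4: → [13,16); WM=12
i=9 t=5 v=9: DROP (t<12-0); WM=12
i=10 t=14 v=8: → [13,16); WM=12
i=11 t=12 v=7: → [12,16); WM=13
i=12 t=7 v=5: DROP (t<13-0); WM=13
i=13 t=16 v=2: → [16,18); WM=13
i=14 t=17 v=2: → [16,19); WM=13
i=15 t=13 v=5: → [12,16); WM=16
i=16 t=18 v=5: → [16,20); WM=16
i=17 t=21 v=7: → [21,23); WM=16
i=18 t=21 v=9: → [21,23); WM=16
i=19 t=21 v=5: → [21,23); WM=20
i=20 t=22 v=1: → [21,24); WM=20

9 12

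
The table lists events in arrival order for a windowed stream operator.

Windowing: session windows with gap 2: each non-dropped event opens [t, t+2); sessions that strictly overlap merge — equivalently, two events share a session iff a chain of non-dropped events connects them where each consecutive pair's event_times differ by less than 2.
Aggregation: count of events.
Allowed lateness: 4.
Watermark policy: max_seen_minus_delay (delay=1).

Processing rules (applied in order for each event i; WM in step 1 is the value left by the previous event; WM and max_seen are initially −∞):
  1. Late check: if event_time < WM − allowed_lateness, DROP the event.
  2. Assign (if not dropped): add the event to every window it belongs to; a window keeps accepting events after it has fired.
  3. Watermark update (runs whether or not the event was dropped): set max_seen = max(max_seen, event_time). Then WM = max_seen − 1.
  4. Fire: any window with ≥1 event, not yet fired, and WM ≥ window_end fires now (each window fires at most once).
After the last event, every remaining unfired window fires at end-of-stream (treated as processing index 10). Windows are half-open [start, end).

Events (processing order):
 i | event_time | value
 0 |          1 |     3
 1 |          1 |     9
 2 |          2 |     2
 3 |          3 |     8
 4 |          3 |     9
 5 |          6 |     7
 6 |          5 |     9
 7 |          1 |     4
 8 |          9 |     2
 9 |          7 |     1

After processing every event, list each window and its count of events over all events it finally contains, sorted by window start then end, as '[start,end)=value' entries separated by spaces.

[1,5)=6 [5,9)=3 [9,11)=1

i=0 t=1 v=3: → [1,3); WM=0
i=1 t=1 v=9: → [1,3); WM=0
i=2 t=2 v=2: → [1,4); WM=1
i=3 t=3 v=8: → [1,5); WM=2
i=4 t=3 v=9: → [1,5); WM=2
i=5 t=6 v=7: → [6,8); WM=5
i=6 t=5 v=9: → [5,8); WM=5
i=7 t=1 v=4: → [1,5); WM=5
i=8 t=9 v=2: → [9,11); WM=8
i=9 t=7 v=1: → [5,9); WM=8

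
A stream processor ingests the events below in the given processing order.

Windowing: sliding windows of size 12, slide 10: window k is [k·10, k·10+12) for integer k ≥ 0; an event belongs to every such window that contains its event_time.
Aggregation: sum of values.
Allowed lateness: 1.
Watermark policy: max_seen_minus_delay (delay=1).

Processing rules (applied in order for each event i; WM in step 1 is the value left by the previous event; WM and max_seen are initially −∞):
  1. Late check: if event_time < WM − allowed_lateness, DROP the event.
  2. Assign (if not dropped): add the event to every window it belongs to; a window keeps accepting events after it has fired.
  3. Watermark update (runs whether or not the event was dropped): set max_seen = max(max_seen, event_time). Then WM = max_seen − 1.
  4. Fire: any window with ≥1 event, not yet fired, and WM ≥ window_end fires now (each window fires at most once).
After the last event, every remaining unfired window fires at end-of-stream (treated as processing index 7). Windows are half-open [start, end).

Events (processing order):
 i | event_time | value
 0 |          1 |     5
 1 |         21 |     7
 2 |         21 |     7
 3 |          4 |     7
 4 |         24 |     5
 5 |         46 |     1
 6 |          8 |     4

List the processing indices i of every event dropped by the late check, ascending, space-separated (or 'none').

3 6

i=0 t=1 v=5: → [0,12); WM=0
i=1 t=21 v=7: → [20,32),[10,22); WM=20; [0,12) fires=5
i=2 t=21 v=7: → [20,32),[10,22); WM=20
i=3 t=4 v=7: DROP (t<20-1); WM=20
i=4 t=24 v=5: → [20,32); WM=23; [10,22) fires=14
i=5 t=46 v=1: → [40,52); WM=45; [20,32) fires=19
i=6 t=8 v=4: DROP (t<45-1); WM=45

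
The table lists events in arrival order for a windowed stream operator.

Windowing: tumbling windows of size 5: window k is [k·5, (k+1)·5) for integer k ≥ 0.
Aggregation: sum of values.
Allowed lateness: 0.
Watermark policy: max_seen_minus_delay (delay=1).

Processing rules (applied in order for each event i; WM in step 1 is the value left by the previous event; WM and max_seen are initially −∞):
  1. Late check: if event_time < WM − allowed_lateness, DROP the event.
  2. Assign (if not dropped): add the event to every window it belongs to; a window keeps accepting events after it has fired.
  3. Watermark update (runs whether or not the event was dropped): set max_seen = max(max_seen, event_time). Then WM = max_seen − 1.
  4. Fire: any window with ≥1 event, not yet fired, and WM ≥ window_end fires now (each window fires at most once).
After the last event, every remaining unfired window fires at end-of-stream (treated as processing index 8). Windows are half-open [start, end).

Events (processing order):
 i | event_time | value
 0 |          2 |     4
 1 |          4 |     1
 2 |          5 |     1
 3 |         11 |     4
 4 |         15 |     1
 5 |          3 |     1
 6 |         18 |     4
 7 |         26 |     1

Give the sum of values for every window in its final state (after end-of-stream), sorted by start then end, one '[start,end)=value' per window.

[0,5)=5 [5,10)=1 [10,15)=4 [15,20)=5 [25,30)=1

i=0 t=2 v=4: → [0,5); WM=1
i=1 t=4 v=1: → [0,5); WM=3
i=2 t=5 v=1: → [5,10); WM=4
i=3 t=11 v=4: → [10,15); WM=10; [0,5) fires=5 [5,10) fires=1
i=4 t=15 v=1: → [15,20); WM=14
i=5 t=3 v=1: DROP (t<14-0); WM=14
i=6 t=18 v=4: → [15,20); WM=17; [10,15) fires=4
i=7 t=26 v=1: → [25,30); WM=25; [15,20) fires=5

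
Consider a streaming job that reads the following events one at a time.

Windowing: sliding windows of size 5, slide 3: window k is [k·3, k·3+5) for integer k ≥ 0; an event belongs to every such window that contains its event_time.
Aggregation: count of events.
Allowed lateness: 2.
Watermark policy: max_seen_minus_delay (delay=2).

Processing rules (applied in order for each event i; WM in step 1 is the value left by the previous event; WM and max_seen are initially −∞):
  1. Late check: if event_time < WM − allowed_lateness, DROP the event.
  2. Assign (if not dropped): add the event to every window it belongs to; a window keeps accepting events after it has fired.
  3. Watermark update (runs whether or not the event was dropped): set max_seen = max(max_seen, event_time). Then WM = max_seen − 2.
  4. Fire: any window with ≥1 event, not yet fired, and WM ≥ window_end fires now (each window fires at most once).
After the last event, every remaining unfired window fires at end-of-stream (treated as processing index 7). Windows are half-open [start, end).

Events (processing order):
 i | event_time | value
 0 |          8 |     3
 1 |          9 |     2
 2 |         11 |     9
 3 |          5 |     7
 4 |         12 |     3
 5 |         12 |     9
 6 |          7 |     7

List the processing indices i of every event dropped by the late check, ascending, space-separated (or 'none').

i=0 t=8 v=3: → [6,11); WM=6
i=1 t=9 v=2: → [9,14),[6,11); WM=7
i=2 t=11 v=9: → [9,14); WM=9
i=3 t=5 v=7: DROP (t<9-2); WM=9
i=4 t=12 v=3: → [12,17),[9,14); WM=10
i=5 t=12 v=9: → [12,17),[9,14); WM=10
i=6 t=7 v=7: DROP (t<10-2); WM=10

3 6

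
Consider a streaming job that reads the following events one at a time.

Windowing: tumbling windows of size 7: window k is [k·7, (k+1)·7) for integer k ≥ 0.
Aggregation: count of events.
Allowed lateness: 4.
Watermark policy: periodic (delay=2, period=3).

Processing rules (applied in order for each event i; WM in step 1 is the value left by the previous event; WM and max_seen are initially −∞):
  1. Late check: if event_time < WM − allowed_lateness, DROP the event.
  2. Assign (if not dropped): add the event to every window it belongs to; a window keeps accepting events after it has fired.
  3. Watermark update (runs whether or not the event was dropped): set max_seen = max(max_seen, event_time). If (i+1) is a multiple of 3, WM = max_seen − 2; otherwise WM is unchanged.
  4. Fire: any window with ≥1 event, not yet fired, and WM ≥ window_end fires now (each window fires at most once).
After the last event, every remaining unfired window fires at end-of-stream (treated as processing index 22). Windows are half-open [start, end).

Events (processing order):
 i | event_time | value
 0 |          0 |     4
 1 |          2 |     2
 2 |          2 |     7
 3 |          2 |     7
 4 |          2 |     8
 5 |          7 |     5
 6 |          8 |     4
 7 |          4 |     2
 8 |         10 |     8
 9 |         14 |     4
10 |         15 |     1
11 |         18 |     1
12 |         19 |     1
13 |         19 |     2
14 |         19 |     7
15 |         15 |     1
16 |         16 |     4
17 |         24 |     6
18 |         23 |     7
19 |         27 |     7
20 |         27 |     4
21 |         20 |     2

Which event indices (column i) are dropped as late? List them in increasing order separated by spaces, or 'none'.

i=0 t=0 v=4: → [0,7); WM=−∞
i=1 t=2 v=2: → [0,7); WM=−∞
i=2 t=2 v=7: → [0,7); WM=0
i=3 t=2 v=7: → [0,7); WM=0
i=4 t=2 v=8: → [0,7); WM=0
i=5 t=7 v=5: → [7,14); WM=5
i=6 t=8 v=4: → [7,14); WM=5
i=7 t=4 v=2: → [0,7); WM=5
i=8 t=10 v=8: → [7,14); WM=8; [0,7) fires=6
i=9 t=14 v=4: → [14,21); WM=8
i=10 t=15 v=1: → [14,21); WM=8
i=11 t=18 v=1: → [14,21); WM=16; [7,14) fires=3
i=12 t=19 v=1: → [14,21); WM=16
i=13 t=19 v=2: → [14,21); WM=16
i=14 t=19 v=7: → [14,21); WM=17
i=15 t=15 v=1: → [14,21); WM=17
i=16 t=16 v=4: → [14,21); WM=17
i=17 t=24 v=6: → [21,28); WM=22; [14,21) fires=8
i=18 t=23 v=7: → [21,28); WM=22
i=19 t=27 v=7: → [21,28); WM=22
i=20 t=27 v=4: → [21,28); WM=25
i=21 t=20 v=2: DROP (t<25-4); WM=25

21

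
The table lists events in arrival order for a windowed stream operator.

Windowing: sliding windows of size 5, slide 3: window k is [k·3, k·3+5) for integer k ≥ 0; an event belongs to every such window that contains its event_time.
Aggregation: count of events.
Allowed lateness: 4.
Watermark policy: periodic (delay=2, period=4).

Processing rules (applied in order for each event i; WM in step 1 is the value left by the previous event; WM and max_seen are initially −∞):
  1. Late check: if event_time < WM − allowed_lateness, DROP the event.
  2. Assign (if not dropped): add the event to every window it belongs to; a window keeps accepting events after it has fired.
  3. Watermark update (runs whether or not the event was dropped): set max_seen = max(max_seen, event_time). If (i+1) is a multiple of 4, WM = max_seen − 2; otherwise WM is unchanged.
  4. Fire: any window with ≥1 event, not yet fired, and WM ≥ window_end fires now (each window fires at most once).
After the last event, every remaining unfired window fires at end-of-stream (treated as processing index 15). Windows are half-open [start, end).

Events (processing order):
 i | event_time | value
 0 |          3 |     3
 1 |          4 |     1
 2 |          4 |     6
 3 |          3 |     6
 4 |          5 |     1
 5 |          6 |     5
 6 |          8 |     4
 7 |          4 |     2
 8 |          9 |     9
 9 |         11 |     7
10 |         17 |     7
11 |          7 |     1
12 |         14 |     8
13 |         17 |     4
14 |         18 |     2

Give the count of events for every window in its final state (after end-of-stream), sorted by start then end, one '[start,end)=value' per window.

i=0 t=3 v=3: → [3,8),[0,5); WM=−∞
i=1 t=4 v=1: → [3,8),[0,5); WM=−∞
i=2 t=4 v=6: → [3,8),[0,5); WM=−∞
i=3 t=3 v=6: → [3,8),[0,5); WM=2
i=4 t=5 v=1: → [3,8); WM=2
i=5 t=6 v=5: → [6,11),[3,8); WM=2
i=6 t=8 v=4: → [6,11); WM=2
i=7 t=4 v=2: → [3,8),[0,5); WM=6; [0,5) fires=5
i=8 t=9 v=9: → [9,14),[6,11); WM=6
i=9 t=11 v=7: → [9,14); WM=6
i=10 t=17 v=7: → [15,20); WM=6
i=11 t=7 v=1: → [6,11),[3,8); WM=15; [3,8) fires=8 [6,11) fires=4 [9,14) fires=2
i=12 t=14 v=8: → [12,17); WM=15
i=13 t=17 v=4: → [15,20); WM=15
i=14 t=18 v=2: → [18,23),[15,20); WM=15

[0,5)=5 [3,8)=8 [6,11)=4 [9,14)=2 [12,17)=1 [15,20)=3 [18,23)=1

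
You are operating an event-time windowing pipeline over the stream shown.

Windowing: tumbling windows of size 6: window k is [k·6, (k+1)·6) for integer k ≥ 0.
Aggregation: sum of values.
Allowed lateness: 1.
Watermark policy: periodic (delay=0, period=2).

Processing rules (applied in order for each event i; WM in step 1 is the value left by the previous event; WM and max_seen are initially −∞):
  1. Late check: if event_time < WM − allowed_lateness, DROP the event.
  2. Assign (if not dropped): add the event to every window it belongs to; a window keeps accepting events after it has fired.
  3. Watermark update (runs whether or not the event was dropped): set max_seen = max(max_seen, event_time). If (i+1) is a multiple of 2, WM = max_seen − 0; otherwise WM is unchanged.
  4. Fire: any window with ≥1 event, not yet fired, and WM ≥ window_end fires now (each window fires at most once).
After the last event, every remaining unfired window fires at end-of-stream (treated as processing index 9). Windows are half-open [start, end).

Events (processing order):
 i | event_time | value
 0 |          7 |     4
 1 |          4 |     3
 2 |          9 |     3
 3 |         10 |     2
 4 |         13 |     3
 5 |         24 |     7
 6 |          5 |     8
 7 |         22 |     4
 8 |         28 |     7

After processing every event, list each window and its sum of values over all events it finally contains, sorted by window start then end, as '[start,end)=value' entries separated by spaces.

i=0 t=7 v=4: → [6,12); WM=−∞
i=1 t=4 v=3: → [0,6); WM=7; [0,6) fires=3
i=2 t=9 v=3: → [6,12); WM=7
i=3 t=10 v=2: → [6,12); WM=10
i=4 t=13 v=3: → [12,18); WM=10
i=5 t=24 v=7: → [24,30); WM=24; [6,12) fires=9 [12,18) fires=3
i=6 t=5 v=8: DROP (t<24-1); WM=24
i=7 t=22 v=4: DROP (t<24-1); WM=24
i=8 t=28 v=7: → [24,30); WM=24

[0,6)=3 [6,12)=9 [12,18)=3 [24,30)=14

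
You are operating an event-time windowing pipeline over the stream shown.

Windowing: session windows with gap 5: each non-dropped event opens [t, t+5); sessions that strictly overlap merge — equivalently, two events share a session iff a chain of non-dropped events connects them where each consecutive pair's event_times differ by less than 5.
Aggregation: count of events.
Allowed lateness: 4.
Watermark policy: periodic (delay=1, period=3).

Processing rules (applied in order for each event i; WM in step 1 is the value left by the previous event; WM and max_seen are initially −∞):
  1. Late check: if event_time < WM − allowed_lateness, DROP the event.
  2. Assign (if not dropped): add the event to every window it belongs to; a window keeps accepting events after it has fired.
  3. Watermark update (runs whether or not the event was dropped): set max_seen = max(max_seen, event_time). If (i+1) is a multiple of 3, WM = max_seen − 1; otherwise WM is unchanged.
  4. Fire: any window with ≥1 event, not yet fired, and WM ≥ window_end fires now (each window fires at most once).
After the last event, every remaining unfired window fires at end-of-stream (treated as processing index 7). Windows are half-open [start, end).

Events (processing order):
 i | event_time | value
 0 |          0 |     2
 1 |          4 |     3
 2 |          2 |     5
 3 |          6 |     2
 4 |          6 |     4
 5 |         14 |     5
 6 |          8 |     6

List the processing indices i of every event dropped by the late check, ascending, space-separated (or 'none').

6

i=0 t=0 v=2: → [0,5); WM=−∞
i=1 t=4 v=3: → [0,9); WM=−∞
i=2 t=2 v=5: → [0,9); WM=3
i=3 t=6 v=2: → [0,11); WM=3
i=4 t=6 v=4: → [0,11); WM=3
i=5 t=14 v=5: → [14,19); WM=13
i=6 t=8 v=6: DROP (t<13-4); WM=13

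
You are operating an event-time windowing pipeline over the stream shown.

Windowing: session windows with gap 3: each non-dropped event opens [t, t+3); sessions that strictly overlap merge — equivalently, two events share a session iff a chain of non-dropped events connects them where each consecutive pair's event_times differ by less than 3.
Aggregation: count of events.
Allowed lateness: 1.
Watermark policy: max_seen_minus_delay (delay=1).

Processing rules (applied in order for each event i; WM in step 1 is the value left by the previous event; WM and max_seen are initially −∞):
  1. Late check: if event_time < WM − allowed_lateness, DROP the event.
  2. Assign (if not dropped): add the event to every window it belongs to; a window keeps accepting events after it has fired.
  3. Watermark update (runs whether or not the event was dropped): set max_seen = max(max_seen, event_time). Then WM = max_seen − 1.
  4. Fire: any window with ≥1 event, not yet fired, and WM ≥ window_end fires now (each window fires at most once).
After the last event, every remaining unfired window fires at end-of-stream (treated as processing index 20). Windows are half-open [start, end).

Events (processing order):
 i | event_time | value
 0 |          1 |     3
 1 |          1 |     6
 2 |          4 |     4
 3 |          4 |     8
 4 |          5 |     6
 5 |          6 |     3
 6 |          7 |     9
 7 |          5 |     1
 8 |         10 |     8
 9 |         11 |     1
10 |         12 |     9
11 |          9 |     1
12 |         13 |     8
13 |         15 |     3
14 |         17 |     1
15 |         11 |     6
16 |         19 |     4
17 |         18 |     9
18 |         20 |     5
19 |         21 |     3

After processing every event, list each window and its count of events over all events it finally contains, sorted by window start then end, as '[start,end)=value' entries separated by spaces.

[1,4)=2 [4,10)=6 [10,24)=10

i=0 t=1 v=3: → [1,4); WM=0
i=1 t=1 v=6: → [1,4); WM=0
i=2 t=4 v=4: → [4,7); WM=3
i=3 t=4 v=8: → [4,7); WM=3
i=4 t=5 v=6: → [4,8); WM=4
i=5 t=6 v=3: → [4,9); WM=5
i=6 t=7 v=9: → [4,10); WM=6
i=7 t=5 v=1: → [4,10); WM=6
i=8 t=10 v=8: → [10,13); WM=9
i=9 t=11 v=1: → [10,14); WM=10
i=10 t=12 v=9: → [10,15); WM=11
i=11 t=9 v=1: DROP (t<11-1); WM=11
i=12 t=13 v=8: → [10,16); WM=12
i=13 t=15 v=3: → [10,18); WM=14
i=14 t=17 v=1: → [10,20); WM=16
i=15 t=11 v=6: DROP (t<16-1); WM=16
i=16 t=19 v=4: → [10,22); WM=18
i=17 t=18 v=9: → [10,22); WM=18
i=18 t=20 v=5: → [10,23); WM=19
i=19 t=21 v=3: → [10,24); WM=20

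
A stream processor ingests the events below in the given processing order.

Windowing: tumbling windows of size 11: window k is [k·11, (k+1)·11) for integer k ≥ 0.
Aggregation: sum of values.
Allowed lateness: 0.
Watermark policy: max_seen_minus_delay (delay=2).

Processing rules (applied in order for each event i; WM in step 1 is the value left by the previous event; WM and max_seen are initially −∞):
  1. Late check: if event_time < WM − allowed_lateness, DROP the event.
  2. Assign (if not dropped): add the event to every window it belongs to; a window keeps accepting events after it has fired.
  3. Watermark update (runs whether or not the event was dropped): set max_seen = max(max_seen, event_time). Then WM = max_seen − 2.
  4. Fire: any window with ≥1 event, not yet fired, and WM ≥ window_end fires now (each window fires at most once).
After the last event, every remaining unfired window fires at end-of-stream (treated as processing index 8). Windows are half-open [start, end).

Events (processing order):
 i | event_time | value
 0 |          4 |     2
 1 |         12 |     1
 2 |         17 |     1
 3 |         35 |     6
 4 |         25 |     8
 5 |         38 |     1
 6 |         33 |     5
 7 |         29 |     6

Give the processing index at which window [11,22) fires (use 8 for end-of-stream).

3

i=0 t=4 v=2: → [0,11); WM=2
i=1 t=12 v=1: → [11,22); WM=10
i=2 t=17 v=1: → [11,22); WM=15; [0,11) fires=2
i=3 t=35 v=6: → [33,44); WM=33; [11,22) fires=2
i=4 t=25 v=8: DROP (t<33-0); WM=33
i=5 t=38 v=1: → [33,44); WM=36
i=6 t=33 v=5: DROP (t<36-0); WM=36
i=7 t=29 v=6: DROP (t<36-0); WM=36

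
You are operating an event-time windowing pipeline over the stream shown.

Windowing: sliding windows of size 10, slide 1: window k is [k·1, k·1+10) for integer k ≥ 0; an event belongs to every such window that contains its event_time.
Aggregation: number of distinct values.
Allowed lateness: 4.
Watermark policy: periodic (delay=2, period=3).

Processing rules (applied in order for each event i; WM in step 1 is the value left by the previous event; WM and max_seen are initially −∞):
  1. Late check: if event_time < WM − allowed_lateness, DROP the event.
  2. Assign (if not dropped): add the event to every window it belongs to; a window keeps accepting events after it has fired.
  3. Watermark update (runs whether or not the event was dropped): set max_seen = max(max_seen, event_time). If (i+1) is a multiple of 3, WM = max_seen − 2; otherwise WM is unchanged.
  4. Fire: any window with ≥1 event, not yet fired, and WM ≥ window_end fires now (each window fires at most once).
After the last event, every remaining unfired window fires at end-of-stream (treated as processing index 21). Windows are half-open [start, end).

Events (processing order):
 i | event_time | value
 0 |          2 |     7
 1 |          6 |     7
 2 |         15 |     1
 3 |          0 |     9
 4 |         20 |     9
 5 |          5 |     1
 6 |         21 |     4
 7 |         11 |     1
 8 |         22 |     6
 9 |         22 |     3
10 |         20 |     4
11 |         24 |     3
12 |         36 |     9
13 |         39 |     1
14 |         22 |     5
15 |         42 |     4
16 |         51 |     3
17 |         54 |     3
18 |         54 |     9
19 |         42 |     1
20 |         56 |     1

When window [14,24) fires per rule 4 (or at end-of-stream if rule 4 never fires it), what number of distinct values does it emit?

i=0 t=2 v=7: → [2,12),[1,11),[0,10); WM=−∞
i=1 t=6 v=7: → [6,16),[5,15),[4,14),[3,13),[2,12),[1,11),[0,10); WM=−∞
i=2 t=15 v=1: → [15,25),[14,24),[13,23),[12,22),[11,21),[10,20),[9,19),[8,18),[7,17),[6,16); WM=13; [0,10) fires=1 [1,11) fires=1 [2,12) fires=1 [3,13) fires=1
i=3 t=0 v=9: DROP (t<13-4); WM=13
i=4 t=20 v=9: → [20,30),[19,29),[18,28),[17,27),[16,26),[15,25),[14,24),[13,23),[12,22),[11,21); WM=13
i=5 t=5 v=1: DROP (t<13-4); WM=18; [4,14) fires=1 [5,15) fires=1 [6,16) fires=2 [7,17) fires=1 [8,18) fires=1
i=6 t=21 v=4: → [21,31),[20,30),[19,29),[18,28),[17,27),[16,26),[15,25),[14,24),[13,23),[12,22); WM=18
i=7 t=11 v=1: DROP (t<18-4); WM=18
i=8 t=22 v=6: → [22,32),[21,31),[20,30),[19,29),[18,28),[17,27),[16,26),[15,25),[14,24),[13,23); WM=20; [9,19) fires=1 [10,20) fires=1
i=9 t=22 v=3: → [22,32),[21,31),[20,30),[19,29),[18,28),[17,27),[16,26),[15,25),[14,24),[13,23); WM=20
i=10 t=20 v=4: → [20,30),[19,29),[18,28),[17,27),[16,26),[15,25),[14,24),[13,23),[12,22),[11,21); WM=20
i=11 t=24 v=3: → [24,34),[23,33),[22,32),[21,31),[20,30),[19,29),[18,28),[17,27),[16,26),[15,25); WM=22; [11,21) fires=3 [12,22) fires=3
i=12 t=36 v=9: → [36,46),[35,45),[34,44),[33,43),[32,42),[31,41),[30,40),[29,39),[28,38),[27,37); WM=22
i=13 t=39 v=1: → [39,49),[38,48),[37,47),[36,46),[35,45),[34,44),[33,43),[32,42),[31,41),[30,40); WM=22
i=14 t=22 v=5: → [22,32),[21,31),[20,30),[19,29),[18,28),[17,27),[16,26),[15,25),[14,24),[13,23); WM=37; [13,23) fires=6 [14,24) fires=6 [15,25) fires=6 [16,26) fires=5 [17,27) fires=5 [18,28) fires=5 [19,29) fires=5 [20,30) fires=5 [21,31) fires=4 [22,32) fires=3 [23,33) fires=1 [24,34) fires=1 [27,37) fires=1
i=15 t=42 v=4: → [42,52),[41,51),[40,50),[39,49),[38,48),[37,47),[36,46),[35,45),[34,44),[33,43); WM=37
i=16 t=51 v=3: → [51,61),[50,60),[49,59),[48,58),[47,57),[46,56),[45,55),[44,54),[43,53),[42,52); WM=37
i=17 t=54 v=3: → [54,64),[53,63),[52,62),[51,61),[50,60),[49,59),[48,58),[47,57),[46,56),[45,55); WM=52; [28,38) fires=1 [29,39) fires=1 [30,40) fires=2 [31,41) fires=2 [32,42) fires=2 [33,43) fires=3 [34,44) fires=3 [35,45) fires=3 [36,46) fires=3 [37,47) fires=2 [38,48) fires=2 [39,49) fires=2 [40,50) fires=1 [41,51) fires=1 [42,52) fires=2
i=18 t=54 v=9: → [54,64),[53,63),[52,62),[51,61),[50,60),[49,59),[48,58),[47,57),[46,56),[45,55); WM=52
i=19 t=42 v=1: DROP (t<52-4); WM=52
i=20 t=56 v=1: → [56,66),[55,65),[54,64),[53,63),[52,62),[51,61),[50,60),[49,59),[48,58),[47,57); WM=54; [43,53) fires=1 [44,54) fires=1

6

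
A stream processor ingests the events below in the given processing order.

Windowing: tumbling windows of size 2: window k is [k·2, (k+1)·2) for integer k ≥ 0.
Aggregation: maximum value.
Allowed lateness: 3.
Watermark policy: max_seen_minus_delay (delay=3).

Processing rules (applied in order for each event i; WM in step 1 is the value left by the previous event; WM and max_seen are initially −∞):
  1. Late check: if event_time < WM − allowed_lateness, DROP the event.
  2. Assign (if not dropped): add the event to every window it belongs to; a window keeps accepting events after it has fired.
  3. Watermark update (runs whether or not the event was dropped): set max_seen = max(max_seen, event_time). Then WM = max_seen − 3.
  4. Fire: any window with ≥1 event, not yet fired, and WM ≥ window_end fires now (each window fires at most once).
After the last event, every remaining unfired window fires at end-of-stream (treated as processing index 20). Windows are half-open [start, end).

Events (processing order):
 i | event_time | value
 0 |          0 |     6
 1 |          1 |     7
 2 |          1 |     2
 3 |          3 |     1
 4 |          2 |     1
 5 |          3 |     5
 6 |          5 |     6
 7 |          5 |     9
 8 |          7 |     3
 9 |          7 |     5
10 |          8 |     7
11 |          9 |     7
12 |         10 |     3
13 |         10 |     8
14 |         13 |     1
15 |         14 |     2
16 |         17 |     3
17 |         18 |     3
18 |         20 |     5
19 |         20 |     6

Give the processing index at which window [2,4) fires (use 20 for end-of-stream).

i=0 t=0 v=6: → [0,2); WM=-3
i=1 t=1 v=7: → [0,2); WM=-2
i=2 t=1 v=2: → [0,2); WM=-2
i=3 t=3 v=1: → [2,4); WM=0
i=4 t=2 v=1: → [2,4); WM=0
i=5 t=3 v=5: → [2,4); WM=0
i=6 t=5 v=6: → [4,6); WM=2; [0,2) fires=7
i=7 t=5 v=9: → [4,6); WM=2
i=8 t=7 v=3: → [6,8); WM=4; [2,4) fires=5
i=9 t=7 v=5: → [6,8); WM=4
i=10 t=8 v=7: → [8,10); WM=5
i=11 t=9 v=7: → [8,10); WM=6; [4,6) fires=9
i=12 t=10 v=3: → [10,12); WM=7
i=13 t=10 v=8: → [10,12); WM=7
i=14 t=13 v=1: → [12,14); WM=10; [6,8) fires=5 [8,10) fires=7
i=15 t=14 v=2: → [14,16); WM=11
i=16 t=17 v=3: → [16,18); WM=14; [10,12) fires=8 [12,14) fires=1
i=17 t=18 v=3: → [18,20); WM=15
i=18 t=20 v=5: → [20,22); WM=17; [14,16) fires=2
i=19 t=20 v=6: → [20,22); WM=17

8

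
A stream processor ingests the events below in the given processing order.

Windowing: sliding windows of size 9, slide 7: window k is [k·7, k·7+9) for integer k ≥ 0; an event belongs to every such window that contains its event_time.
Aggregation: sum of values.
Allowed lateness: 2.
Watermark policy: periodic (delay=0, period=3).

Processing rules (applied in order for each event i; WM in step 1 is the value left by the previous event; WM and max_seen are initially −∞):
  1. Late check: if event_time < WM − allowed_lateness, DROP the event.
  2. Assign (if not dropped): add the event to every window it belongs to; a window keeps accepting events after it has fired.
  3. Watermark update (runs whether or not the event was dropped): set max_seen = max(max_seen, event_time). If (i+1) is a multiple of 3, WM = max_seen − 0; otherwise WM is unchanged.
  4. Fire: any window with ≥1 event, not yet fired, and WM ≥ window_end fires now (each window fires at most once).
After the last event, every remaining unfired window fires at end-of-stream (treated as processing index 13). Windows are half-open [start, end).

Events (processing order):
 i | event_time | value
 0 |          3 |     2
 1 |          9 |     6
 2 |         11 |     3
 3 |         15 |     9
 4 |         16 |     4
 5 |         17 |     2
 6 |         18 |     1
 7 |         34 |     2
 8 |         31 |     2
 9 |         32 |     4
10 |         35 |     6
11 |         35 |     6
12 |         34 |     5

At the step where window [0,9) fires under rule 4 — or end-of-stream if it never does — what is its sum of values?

i=0 t=3 v=2: → [0,9); WM=−∞
i=1 t=9 v=6: → [7,16); WM=−∞
i=2 t=11 v=3: → [7,16); WM=11; [0,9) fires=2
i=3 t=15 v=9: → [14,23),[7,16); WM=11
i=4 t=16 v=4: → [14,23); WM=11
i=5 t=17 v=2: → [14,23); WM=17; [7,16) fires=18
i=6 t=18 v=1: → [14,23); WM=17
i=7 t=34 v=2: → [28,37); WM=17
i=8 t=31 v=2: → [28,37); WM=34; [14,23) fires=16
i=9 t=32 v=4: → [28,37); WM=34
i=10 t=35 v=6: → [35,44),[28,37); WM=34
i=11 t=35 v=6: → [35,44),[28,37); WM=35
i=12 t=34 v=5: → [28,37); WM=35

2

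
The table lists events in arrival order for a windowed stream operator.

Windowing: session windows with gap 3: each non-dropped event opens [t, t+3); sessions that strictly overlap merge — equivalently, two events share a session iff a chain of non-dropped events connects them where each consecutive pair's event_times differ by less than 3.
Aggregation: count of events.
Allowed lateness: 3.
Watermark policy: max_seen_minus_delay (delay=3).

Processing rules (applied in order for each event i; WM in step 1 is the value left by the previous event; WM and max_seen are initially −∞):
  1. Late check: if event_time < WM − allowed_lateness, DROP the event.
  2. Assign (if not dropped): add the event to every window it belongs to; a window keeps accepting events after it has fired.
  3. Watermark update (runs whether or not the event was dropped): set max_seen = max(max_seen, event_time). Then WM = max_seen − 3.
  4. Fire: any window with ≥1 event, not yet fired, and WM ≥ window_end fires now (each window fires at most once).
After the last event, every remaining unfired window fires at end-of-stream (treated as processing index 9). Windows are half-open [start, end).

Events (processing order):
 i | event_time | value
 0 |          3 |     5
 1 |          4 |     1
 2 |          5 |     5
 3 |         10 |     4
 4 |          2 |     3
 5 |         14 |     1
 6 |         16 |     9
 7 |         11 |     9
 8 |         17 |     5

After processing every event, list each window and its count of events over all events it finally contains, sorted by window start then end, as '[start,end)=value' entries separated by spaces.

i=0 t=3 v=5: → [3,6); WM=0
i=1 t=4 v=1: → [3,7); WM=1
i=2 t=5 v=5: → [3,8); WM=2
i=3 t=10 v=4: → [10,13); WM=7
i=4 t=2 v=3: DROP (t<7-3); WM=7
i=5 t=14 v=1: → [14,17); WM=11
i=6 t=16 v=9: → [14,19); WM=13
i=7 t=11 v=9: → [10,14); WM=13
i=8 t=17 v=5: → [14,20); WM=14

[3,8)=3 [10,14)=2 [14,20)=3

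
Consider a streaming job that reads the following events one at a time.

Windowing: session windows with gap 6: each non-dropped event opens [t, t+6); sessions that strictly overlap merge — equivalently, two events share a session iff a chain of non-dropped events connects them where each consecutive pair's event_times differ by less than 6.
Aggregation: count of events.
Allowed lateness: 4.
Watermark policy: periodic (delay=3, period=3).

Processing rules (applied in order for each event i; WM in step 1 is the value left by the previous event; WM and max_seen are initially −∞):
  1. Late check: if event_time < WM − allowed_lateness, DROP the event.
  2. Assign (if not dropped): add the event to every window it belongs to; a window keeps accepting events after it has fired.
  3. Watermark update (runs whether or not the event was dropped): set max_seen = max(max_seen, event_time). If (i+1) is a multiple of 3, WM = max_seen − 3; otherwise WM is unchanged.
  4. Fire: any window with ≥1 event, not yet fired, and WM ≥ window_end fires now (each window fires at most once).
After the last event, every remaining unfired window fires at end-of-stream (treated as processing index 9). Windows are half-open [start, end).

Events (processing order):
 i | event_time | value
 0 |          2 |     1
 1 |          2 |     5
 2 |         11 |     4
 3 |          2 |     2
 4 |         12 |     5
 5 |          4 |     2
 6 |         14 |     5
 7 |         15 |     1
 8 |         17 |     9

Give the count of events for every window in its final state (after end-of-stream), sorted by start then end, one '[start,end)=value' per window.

i=0 t=2 v=1: → [2,8); WM=−∞
i=1 t=2 v=5: → [2,8); WM=−∞
i=2 t=11 v=4: → [11,17); WM=8
i=3 t=2 v=2: DROP (t<8-4); WM=8
i=4 t=12 v=5: → [11,18); WM=8
i=5 t=4 v=2: → [2,10); WM=9
i=6 t=14 v=5: → [11,20); WM=9
i=7 t=15 v=1: → [11,21); WM=9
i=8 t=17 v=9: → [11,23); WM=14

[2,10)=3 [11,23)=5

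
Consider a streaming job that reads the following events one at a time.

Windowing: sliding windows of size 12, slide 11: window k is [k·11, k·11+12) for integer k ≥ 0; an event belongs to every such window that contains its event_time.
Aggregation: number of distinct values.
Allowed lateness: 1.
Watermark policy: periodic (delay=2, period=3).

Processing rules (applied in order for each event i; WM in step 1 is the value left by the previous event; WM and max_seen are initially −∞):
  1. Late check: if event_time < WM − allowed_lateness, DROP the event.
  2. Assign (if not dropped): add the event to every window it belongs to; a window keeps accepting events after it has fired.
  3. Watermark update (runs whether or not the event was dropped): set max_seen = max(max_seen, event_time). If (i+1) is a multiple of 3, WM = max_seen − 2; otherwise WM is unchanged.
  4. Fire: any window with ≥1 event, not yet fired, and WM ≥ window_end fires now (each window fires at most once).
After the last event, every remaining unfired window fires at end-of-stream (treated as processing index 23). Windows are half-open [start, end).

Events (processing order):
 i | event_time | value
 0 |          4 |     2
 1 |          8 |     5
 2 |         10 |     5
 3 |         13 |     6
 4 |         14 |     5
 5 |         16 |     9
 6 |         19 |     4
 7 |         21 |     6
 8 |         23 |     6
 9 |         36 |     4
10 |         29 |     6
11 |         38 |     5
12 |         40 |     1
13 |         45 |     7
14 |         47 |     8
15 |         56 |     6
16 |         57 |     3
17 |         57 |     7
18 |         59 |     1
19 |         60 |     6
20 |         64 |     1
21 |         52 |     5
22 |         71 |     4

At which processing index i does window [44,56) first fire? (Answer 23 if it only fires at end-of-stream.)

i=0 t=4 v=2: → [0,12); WM=−∞
i=1 t=8 v=5: → [0,12); WM=−∞
i=2 t=10 v=5: → [0,12); WM=8
i=3 t=13 v=6: → [11,23); WM=8
i=4 t=14 v=5: → [11,23); WM=8
i=5 t=16 v=9: → [11,23); WM=14; [0,12) fires=2
i=6 t=19 v=4: → [11,23); WM=14
i=7 t=21 v=6: → [11,23); WM=14
i=8 t=23 v=6: → [22,34); WM=21
i=9 t=36 v=4: → [33,45); WM=21
i=10 t=29 v=6: → [22,34); WM=21
i=11 t=38 v=5: → [33,45); WM=36; [11,23) fires=4 [22,34) fires=1
i=12 t=40 v=1: → [33,45); WM=36
i=13 t=45 v=7: → [44,56); WM=36
i=14 t=47 v=8: → [44,56); WM=45; [33,45) fires=3
i=15 t=56 v=6: → [55,67); WM=45
i=16 t=57 v=3: → [55,67); WM=45
i=17 t=57 v=7: → [55,67); WM=55
i=18 t=59 v=1: → [55,67); WM=55
i=19 t=60 v=6: → [55,67); WM=55
i=20 t=64 v=1: → [55,67); WM=62; [44,56) fires=2
i=21 t=52 v=5: DROP (t<62-1); WM=62
i=22 t=71 v=4: → [66,78); WM=62

20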